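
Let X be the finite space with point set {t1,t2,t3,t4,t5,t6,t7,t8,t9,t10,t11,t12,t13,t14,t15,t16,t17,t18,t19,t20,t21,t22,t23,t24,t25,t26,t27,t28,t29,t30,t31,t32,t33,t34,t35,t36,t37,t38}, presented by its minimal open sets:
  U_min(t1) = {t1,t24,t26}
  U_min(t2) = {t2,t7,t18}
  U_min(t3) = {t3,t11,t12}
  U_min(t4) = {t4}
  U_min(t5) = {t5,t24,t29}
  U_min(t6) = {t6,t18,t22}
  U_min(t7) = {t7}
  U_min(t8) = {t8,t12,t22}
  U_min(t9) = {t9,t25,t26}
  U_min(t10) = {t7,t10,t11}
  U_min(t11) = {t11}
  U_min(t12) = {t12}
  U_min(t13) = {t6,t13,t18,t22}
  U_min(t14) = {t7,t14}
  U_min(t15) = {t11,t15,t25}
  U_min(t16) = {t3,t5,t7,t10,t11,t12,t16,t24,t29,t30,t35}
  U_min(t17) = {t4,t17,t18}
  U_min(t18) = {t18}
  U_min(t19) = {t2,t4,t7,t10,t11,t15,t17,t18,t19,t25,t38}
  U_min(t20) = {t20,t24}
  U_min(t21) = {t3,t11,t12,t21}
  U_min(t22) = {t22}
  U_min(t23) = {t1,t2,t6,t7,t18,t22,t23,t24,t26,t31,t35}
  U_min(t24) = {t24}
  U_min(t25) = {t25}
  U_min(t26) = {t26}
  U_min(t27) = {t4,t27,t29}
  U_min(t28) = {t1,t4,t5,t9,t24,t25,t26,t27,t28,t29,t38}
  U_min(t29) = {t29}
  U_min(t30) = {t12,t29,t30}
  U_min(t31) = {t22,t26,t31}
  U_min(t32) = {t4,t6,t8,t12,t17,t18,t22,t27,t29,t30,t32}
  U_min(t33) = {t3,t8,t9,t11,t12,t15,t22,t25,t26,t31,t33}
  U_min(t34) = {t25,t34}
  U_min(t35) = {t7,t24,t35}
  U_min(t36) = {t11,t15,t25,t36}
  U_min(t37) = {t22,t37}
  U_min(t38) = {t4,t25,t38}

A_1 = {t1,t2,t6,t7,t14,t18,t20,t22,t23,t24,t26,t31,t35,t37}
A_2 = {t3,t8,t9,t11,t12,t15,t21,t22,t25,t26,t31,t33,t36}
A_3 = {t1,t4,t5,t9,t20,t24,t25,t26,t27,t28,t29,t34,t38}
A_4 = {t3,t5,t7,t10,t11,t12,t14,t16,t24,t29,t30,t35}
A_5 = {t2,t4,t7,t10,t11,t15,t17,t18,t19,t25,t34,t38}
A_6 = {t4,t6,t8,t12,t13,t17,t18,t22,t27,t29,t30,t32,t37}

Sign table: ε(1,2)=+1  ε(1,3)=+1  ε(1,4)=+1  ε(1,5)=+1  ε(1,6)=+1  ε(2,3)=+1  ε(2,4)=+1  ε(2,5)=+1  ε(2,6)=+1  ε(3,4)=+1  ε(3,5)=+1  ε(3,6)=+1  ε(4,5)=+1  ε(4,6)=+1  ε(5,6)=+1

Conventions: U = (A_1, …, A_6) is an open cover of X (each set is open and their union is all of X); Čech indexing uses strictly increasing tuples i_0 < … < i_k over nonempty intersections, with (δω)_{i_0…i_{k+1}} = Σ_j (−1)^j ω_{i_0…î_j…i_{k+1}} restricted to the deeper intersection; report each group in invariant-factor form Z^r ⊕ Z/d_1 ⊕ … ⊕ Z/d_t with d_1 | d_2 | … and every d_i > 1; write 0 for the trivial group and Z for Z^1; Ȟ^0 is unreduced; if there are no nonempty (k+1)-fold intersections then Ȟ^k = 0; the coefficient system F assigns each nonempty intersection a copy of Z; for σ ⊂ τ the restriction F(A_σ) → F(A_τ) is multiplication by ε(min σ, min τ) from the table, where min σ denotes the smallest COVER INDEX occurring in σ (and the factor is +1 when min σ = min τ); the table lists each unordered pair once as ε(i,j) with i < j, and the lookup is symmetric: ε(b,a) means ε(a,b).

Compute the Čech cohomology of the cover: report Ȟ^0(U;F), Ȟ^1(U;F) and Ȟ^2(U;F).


nerve simplices:
  A12={t22,t26,t31} A13={t1,t20,t24,t26} A14={t7,t14,t24,t35} A15={t2,t7,t18} A16={t6,t18,t22,t37} A23={t9,t25,t26} A24={t3,t11,t12} A25={t11,t15,t25} A26={t8,t12,t22} A34={t5,t24,t29} A35={t4,t25,t34,t38} A36={t4,t27,t29} A45={t7,t10,t11} A46={t12,t29,t30} A56={t4,t17,t18}
  A123={t26} A126={t22} A134={t24} A145={t7} A156={t18} A235={t25} A245={t11} A246={t12} A346={t29} A356={t4}
C dims 6,15,10; δ0: rk 5, SNF 1^5; δ1: rk 10, SNF 1^9·2
degree 0: 6−5−0 = 1 → Ȟ^0 ≅ Z
degree 1: 15−10−5 = 0 → Ȟ^1 ≅ 0
degree 2: 10−0−10 = 0 plus torsion [2] → Ȟ^2 ≅ Z/2

Ȟ^0 = Z,  Ȟ^1 = 0,  Ȟ^2 = Z/2


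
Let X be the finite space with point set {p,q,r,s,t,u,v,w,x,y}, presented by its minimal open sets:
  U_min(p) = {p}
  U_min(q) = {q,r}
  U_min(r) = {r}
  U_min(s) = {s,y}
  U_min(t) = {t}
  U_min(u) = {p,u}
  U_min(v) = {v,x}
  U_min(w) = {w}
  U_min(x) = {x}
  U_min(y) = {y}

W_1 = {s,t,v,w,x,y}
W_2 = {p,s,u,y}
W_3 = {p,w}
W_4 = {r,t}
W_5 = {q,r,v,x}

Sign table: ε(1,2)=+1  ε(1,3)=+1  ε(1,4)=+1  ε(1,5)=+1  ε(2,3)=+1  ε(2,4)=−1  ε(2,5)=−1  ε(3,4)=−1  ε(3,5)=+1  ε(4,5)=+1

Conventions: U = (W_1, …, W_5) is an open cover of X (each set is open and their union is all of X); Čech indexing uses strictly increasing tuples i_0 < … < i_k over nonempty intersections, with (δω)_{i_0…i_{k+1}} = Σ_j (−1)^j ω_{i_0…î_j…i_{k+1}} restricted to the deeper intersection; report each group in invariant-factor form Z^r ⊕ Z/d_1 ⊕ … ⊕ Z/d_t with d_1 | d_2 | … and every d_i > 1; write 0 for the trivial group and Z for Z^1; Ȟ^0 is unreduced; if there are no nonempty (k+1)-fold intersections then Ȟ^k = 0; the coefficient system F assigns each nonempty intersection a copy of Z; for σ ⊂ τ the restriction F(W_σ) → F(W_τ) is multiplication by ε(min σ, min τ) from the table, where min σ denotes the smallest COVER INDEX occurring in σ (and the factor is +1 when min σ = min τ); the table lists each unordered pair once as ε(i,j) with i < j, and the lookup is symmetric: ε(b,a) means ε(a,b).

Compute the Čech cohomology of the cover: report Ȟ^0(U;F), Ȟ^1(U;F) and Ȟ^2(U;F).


nonempty intersections:
  W12={s,y} W13={w} W14={t} W15={v,x} W23={p} W45={r}
C dims 5,6; δ0: rk 4, SNF 1^4
Ȟ^0: (5−4)−0=1 ⇒ Z
Ȟ^1: (6−0)−4=2 ⇒ Z^2
Ȟ^2: (0−0)−0=0 ⇒ 0

Ȟ^0(U;F) ≅ Z, Ȟ^1(U;F) ≅ Z^2, Ȟ^2(U;F) ≅ 0


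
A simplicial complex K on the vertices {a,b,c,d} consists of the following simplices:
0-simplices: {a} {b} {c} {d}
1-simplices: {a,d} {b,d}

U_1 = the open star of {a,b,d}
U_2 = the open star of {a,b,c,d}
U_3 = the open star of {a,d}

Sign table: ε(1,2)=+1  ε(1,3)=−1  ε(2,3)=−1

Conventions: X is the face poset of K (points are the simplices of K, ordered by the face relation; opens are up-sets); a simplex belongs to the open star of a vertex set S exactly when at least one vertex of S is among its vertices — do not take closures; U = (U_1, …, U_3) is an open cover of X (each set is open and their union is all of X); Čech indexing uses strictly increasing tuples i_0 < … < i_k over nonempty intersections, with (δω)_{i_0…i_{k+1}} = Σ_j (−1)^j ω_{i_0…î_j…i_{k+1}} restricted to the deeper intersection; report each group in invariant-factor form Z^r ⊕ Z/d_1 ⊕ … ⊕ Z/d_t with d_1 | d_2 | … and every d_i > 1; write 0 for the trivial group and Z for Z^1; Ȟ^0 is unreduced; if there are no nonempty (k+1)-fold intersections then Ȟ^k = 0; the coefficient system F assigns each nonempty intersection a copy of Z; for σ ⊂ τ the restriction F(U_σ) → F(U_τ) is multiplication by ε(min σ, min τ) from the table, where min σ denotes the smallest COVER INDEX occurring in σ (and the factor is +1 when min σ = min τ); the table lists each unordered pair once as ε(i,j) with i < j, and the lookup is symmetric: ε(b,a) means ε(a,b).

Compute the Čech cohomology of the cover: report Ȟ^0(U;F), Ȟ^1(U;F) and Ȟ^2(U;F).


Ȟ^0 ≅ Z, Ȟ^1 ≅ 0 and Ȟ^2 ≅ 0

nerve simplices:
  U1={{a},{b},{d},{a,d},{b,d}} U2={{a},{b},{c},{d},{a,d},{b,d}} U3={{a},{d},{a,d},{b,d}}
  U12={{a},{b},{d},{a,d},{b,d}} U13={{a},{d},{a,d},{b,d}} U23={{a},{d},{a,d},{b,d}}
  U123={{a},{d},{a,d},{b,d}}
C dims 3,3,1; δ0: rk 2, SNF 1^2; δ1: rk 1, SNF 1^1
degree 0: 3−2−0 = 1 → Ȟ^0 ≅ Z
degree 1: 3−1−2 = 0 → Ȟ^1 ≅ 0
degree 2: 1−0−1 = 0 → Ȟ^2 ≅ 0


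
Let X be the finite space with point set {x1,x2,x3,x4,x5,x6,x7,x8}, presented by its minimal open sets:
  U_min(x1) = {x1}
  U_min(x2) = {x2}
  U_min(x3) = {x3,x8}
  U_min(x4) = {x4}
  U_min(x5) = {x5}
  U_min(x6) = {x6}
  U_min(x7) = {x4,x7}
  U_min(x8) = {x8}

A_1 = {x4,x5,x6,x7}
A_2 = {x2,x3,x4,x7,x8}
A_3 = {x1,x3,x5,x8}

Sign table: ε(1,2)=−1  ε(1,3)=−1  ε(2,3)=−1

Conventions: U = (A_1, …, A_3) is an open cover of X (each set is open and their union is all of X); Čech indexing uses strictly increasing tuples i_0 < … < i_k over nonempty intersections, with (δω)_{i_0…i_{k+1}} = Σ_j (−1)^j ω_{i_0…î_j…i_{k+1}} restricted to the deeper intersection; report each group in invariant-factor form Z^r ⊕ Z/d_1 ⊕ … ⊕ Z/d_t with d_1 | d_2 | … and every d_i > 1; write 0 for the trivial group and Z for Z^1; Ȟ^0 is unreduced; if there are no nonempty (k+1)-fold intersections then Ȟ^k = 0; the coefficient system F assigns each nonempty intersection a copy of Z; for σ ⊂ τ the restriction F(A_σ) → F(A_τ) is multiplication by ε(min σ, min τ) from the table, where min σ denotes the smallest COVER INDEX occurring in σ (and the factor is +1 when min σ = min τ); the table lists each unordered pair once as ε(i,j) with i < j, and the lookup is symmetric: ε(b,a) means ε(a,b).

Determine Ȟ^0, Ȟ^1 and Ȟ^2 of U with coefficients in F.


cover nerve:
  A12={x4,x7} A13={x5} A23={x3,x8}
C dims 3,3; δ0: rk 3, SNF 1^2·2
Ȟ^0: (3−3)−0=0 ⇒ 0
Ȟ^1: (3−0)−3=0 plus torsion [2] ⇒ Z/2
Ȟ^2: (0−0)−0=0 ⇒ 0

Ȟ^0(U;F) ≅ 0; Ȟ^1(U;F) ≅ Z/2; Ȟ^2(U;F) ≅ 0


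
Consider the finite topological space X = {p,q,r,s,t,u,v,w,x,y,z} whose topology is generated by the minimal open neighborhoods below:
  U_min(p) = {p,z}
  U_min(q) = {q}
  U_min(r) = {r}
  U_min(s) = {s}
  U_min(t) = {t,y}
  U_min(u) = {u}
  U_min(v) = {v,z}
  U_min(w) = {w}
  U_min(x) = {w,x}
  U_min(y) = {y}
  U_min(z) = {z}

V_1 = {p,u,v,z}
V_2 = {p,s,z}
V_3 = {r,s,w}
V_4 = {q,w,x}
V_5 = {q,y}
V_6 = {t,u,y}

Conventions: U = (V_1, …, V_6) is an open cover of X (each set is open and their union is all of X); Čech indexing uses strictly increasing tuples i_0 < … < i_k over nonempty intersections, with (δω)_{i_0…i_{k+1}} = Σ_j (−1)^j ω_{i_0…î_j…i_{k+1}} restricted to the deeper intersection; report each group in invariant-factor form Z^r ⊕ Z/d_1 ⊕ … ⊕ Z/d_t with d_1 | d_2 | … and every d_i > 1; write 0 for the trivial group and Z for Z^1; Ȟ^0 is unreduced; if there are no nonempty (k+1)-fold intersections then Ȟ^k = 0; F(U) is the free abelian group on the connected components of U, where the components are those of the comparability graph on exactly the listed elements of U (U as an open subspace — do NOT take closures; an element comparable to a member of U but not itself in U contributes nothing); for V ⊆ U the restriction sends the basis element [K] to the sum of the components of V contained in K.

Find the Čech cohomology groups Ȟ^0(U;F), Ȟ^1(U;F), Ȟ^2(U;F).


Ȟ^0(U;F) ≅ Z^7, Ȟ^1(U;F) ≅ 0 and Ȟ^2(U;F) ≅ 0

nonempty intersections:
  V12={p,z} V16={u} V23={s} V34={w} V45={q} V56={y}
components per intersection:
  V1: {p,v,z} {u}
  V2: {p,z} {s}
  V3: {r} {s} {w}
  V4: {q} {w,x}
  V5: {q} {y}
  V6: {t,y} {u}
  V12: {p,z}
  V16: {u}
  V23: {s}
  V34: {w}
  V45: {q}
  V56: {y}
C dims 13,6; δ0: rk 6, SNF 1^6
Ȟ^0: (13−6)−0=7 ⇒ Z^7
Ȟ^1: (6−0)−6=0 ⇒ 0
Ȟ^2: (0−0)−0=0 ⇒ 0


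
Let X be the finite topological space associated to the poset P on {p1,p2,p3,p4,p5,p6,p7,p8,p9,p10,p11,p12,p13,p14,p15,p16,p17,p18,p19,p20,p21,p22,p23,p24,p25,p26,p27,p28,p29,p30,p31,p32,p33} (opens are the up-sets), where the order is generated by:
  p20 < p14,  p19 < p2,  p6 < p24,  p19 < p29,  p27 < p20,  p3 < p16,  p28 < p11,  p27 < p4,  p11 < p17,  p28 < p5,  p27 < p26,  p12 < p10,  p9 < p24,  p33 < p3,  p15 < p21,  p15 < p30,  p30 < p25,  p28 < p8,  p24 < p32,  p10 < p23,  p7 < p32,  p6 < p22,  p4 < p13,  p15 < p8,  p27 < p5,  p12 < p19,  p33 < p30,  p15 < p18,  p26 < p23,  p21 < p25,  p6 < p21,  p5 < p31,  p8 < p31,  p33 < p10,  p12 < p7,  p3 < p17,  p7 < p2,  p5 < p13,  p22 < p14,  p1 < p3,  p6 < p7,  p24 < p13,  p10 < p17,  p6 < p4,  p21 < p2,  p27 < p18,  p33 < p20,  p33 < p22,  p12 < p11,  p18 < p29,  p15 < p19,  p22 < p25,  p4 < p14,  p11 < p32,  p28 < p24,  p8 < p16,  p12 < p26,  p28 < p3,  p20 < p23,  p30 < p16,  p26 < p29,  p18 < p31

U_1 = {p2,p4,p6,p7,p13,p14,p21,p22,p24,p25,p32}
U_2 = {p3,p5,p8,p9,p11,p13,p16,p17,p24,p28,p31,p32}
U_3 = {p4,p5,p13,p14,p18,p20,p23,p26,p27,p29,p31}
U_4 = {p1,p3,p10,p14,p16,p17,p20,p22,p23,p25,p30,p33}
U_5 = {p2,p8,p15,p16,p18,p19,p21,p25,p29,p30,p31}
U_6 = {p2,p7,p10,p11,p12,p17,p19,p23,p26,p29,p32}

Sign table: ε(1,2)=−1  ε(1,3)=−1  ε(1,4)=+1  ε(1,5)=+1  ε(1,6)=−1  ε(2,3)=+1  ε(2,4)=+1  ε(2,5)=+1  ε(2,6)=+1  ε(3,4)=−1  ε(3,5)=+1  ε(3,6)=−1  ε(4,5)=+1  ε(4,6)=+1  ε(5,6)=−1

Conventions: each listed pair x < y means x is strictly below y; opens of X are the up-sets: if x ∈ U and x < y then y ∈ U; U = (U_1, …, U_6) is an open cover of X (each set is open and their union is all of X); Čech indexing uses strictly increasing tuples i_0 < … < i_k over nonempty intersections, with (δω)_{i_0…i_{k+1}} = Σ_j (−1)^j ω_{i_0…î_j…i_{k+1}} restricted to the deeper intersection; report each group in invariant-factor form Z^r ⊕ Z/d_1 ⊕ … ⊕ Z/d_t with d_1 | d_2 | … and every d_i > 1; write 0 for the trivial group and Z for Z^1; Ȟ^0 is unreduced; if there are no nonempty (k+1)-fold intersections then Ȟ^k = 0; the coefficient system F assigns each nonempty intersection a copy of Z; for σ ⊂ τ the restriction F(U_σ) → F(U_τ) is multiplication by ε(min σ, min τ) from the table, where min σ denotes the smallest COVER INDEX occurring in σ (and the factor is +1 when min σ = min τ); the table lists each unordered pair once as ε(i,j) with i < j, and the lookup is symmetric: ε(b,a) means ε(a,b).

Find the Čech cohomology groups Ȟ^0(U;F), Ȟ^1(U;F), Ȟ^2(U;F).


Ȟ^0(U;F) ≅ 0; Ȟ^1(U;F) ≅ Z/2; Ȟ^2(U;F) ≅ Z

nerve of the cover:
  U12={p13,p24,p32} U13={p4,p13,p14} U14={p14,p22,p25} U15={p2,p21,p25} U16={p2,p7,p32} U23={p5,p13,p31} U24={p3,p16,p17} U25={p8,p16,p31} U26={p11,p17,p32} U34={p14,p20,p23} U35={p18,p29,p31} U36={p23,p26,p29} U45={p16,p25,p30} U46={p10,p17,p23} U56={p2,p19,p29}
  U123={p13} U126={p32} U134={p14} U145={p25} U156={p2} U235={p31} U245={p16} U246={p17} U346={p23} U356={p29}
C dims 6,15,10; δ0: rk 6, SNF 1^5·2; δ1: rk 9, SNF 1^9
Ȟ^0 = (6 − 6) − 0 = 0, so Ȟ^0 ≅ 0
Ȟ^1 = (15 − 9) − 6 = 0 plus torsion [2], so Ȟ^1 ≅ Z/2
Ȟ^2 = (10 − 0) − 9 = 1, so Ȟ^2 ≅ Z


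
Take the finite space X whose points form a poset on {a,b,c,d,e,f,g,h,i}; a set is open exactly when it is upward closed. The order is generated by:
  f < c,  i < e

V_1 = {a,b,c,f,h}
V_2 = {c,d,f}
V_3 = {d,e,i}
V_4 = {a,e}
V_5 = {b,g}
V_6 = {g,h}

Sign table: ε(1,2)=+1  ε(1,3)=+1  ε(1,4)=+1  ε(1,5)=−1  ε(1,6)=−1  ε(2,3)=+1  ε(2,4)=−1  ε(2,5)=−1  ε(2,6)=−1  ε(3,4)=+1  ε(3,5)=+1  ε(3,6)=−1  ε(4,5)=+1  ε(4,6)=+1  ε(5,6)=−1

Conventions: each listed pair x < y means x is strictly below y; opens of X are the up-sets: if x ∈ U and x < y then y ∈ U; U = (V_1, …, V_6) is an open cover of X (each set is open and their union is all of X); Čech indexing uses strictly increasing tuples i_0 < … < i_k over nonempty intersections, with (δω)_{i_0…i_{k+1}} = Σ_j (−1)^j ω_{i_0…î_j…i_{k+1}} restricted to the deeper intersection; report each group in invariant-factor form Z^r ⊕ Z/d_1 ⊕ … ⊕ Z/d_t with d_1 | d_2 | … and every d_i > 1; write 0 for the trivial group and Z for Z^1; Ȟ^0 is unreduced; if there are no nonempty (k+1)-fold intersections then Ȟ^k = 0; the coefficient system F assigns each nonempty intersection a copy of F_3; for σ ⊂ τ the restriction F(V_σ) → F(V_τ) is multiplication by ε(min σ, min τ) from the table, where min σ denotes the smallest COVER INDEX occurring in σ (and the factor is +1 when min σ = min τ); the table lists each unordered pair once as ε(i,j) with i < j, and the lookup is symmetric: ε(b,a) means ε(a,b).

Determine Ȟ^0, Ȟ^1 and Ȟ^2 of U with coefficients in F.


Ȟ^0 = 0, Ȟ^1 = Z/3, Ȟ^2 = 0

nerve of the cover:
  V12={c,f} V14={a} V15={b} V16={h} V23={d} V34={e} V56={g}
C dims 6,7; δ0: rk_F3 6
Ȟ^0 = (6 − 6) − 0 = 0, so Ȟ^0 ≅ 0
Ȟ^1 = (7 − 0) − 6 = 1, so Ȟ^1 ≅ Z/3
Ȟ^2 = (0 − 0) − 0 = 0, so Ȟ^2 ≅ 0


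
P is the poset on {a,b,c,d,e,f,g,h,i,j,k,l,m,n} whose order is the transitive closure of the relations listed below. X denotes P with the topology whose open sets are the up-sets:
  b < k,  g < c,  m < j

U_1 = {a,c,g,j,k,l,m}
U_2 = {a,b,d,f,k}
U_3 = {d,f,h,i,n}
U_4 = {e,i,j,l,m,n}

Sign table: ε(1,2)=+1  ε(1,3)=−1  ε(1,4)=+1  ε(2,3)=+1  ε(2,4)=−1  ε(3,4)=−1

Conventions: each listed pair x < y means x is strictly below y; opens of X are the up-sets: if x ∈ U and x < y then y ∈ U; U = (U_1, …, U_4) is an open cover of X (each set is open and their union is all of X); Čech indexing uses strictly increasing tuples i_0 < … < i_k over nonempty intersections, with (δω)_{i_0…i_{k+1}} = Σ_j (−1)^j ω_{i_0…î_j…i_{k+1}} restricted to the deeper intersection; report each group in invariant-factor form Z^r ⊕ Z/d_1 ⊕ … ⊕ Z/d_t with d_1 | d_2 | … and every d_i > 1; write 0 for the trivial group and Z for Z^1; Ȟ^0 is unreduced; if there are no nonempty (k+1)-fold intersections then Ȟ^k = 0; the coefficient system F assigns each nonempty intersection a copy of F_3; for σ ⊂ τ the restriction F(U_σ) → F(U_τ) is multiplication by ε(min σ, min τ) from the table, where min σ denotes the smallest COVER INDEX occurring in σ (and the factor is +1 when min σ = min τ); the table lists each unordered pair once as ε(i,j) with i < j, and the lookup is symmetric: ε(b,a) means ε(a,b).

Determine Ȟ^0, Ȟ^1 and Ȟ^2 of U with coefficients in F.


cover nerve:
  U12={a,k} U14={j,l,m} U23={d,f} U34={i,n}
C dims 4,4; δ0: rk_F3 4
Ȟ^0: (4−4)−0=0 ⇒ 0
Ȟ^1: (4−0)−4=0 ⇒ 0
Ȟ^2: (0−0)−0=0 ⇒ 0

Ȟ^0 = 0, Ȟ^1 = 0 and Ȟ^2 = 0


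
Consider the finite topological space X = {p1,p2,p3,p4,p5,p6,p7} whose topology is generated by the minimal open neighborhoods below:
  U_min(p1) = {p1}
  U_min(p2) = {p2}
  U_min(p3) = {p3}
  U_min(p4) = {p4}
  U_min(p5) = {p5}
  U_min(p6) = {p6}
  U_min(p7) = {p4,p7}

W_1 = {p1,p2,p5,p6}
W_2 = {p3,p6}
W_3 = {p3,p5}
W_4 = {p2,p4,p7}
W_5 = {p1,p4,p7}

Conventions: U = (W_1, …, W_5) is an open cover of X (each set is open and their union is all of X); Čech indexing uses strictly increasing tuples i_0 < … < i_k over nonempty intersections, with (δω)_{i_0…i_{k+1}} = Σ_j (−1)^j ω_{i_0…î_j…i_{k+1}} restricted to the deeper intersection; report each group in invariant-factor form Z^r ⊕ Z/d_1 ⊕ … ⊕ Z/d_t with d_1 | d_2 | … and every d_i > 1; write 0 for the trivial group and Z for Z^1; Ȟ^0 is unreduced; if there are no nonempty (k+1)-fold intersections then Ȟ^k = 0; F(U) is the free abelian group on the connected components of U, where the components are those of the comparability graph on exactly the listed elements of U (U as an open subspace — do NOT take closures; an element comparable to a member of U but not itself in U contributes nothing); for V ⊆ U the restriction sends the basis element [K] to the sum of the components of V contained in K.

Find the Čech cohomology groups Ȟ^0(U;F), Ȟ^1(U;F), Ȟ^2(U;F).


Ȟ^0 ≅ Z^6, Ȟ^1 ≅ 0, Ȟ^2 ≅ 0

nonempty overlaps:
  W12={p6} W13={p5} W14={p2} W15={p1} W23={p3} W45={p4,p7}
components per intersection:
  W1: {p1} {p2} {p5} {p6}
  W2: {p3} {p6}
  W3: {p3} {p5}
  W4: {p2} {p4,p7}
  W5: {p1} {p4,p7}
  W12: {p6}
  W13: {p5}
  W14: {p2}
  W15: {p1}
  W23: {p3}
  W45: {p4,p7}
C dims 12,6; δ0: rk 6, SNF 1^6
degree 0: 12−6−0 = 6 → Ȟ^0 ≅ Z^6
degree 1: 6−0−6 = 0 → Ȟ^1 ≅ 0
degree 2: 0−0−0 = 0 → Ȟ^2 ≅ 0


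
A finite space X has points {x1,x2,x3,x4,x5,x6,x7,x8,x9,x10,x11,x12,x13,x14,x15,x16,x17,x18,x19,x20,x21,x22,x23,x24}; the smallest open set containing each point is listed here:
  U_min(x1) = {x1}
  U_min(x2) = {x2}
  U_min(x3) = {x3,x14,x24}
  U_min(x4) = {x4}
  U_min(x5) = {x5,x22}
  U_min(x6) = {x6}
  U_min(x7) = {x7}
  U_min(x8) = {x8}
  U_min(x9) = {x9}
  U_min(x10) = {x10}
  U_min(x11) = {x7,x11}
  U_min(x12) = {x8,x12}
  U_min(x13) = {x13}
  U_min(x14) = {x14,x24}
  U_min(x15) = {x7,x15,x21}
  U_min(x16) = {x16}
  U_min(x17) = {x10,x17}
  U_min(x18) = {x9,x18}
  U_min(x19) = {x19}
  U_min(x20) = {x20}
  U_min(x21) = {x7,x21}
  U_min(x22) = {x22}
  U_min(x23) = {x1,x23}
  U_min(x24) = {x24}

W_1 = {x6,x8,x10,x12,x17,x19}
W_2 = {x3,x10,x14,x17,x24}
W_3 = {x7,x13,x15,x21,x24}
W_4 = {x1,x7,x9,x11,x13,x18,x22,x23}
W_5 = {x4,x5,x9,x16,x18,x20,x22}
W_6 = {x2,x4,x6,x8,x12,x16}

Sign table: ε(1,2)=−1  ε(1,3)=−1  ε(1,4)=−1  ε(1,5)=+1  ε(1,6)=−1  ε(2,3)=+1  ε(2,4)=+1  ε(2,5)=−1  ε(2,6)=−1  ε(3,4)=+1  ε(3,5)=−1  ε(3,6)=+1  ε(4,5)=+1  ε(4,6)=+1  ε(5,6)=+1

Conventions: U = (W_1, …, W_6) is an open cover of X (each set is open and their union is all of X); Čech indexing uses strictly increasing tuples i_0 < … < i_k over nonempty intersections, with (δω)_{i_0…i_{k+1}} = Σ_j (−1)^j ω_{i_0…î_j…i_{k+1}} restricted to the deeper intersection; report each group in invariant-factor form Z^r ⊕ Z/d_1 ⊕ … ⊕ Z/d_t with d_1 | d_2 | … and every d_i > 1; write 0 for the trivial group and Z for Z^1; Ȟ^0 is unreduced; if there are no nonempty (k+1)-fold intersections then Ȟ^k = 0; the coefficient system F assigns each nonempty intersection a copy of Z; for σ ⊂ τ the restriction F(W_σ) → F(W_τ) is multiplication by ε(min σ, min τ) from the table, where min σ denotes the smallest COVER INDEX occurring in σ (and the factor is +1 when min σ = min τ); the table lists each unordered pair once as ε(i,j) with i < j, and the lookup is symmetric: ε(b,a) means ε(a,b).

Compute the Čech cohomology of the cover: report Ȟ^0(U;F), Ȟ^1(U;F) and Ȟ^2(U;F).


nerve of the cover:
  W12={x10,x17} W16={x6,x8,x12} W23={x24} W34={x7,x13} W45={x9,x18,x22} W56={x4,x16}
C dims 6,6; δ0: rk 5, SNF 1^5
Ȟ^0 = (6 − 5) − 0 = 1, so Ȟ^0 ≅ Z
Ȟ^1 = (6 − 0) − 5 = 1, so Ȟ^1 ≅ Z
Ȟ^2 = (0 − 0) − 0 = 0, so Ȟ^2 ≅ 0

Ȟ^0 ≅ Z,  Ȟ^1 ≅ Z,  Ȟ^2 ≅ 0


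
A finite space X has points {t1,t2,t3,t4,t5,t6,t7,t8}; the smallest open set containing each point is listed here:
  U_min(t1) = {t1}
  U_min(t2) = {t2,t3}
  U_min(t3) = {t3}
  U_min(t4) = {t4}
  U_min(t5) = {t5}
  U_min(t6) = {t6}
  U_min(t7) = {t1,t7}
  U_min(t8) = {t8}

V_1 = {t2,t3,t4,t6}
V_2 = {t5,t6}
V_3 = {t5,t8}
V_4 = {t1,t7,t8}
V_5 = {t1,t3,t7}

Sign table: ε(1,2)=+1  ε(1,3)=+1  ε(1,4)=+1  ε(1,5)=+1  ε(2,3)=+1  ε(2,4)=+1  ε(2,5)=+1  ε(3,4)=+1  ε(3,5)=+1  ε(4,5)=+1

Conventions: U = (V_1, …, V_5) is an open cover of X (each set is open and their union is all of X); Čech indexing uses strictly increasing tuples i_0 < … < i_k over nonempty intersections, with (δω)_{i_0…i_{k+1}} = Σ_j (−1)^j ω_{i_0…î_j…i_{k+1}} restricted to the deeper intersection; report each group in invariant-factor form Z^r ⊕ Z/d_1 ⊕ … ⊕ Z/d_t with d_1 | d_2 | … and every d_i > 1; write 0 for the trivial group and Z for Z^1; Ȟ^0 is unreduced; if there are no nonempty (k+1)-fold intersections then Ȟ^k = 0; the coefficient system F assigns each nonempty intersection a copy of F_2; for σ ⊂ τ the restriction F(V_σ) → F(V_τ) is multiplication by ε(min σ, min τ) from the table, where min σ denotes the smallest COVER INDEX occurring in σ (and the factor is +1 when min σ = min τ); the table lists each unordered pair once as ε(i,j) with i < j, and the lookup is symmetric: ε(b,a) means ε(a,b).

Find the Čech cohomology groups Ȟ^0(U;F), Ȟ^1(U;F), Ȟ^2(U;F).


Ȟ^0(U;F) ≅ Z/2; Ȟ^1(U;F) ≅ Z/2; Ȟ^2(U;F) ≅ 0

cover nerve:
  V12={t6} V15={t3} V23={t5} V34={t8} V45={t1,t7}
C dims 5,5; δ0: rk_F2 4
Ȟ^0: (5−4)−0=1 ⇒ Z/2
Ȟ^1: (5−0)−4=1 ⇒ Z/2
Ȟ^2: (0−0)−0=0 ⇒ 0


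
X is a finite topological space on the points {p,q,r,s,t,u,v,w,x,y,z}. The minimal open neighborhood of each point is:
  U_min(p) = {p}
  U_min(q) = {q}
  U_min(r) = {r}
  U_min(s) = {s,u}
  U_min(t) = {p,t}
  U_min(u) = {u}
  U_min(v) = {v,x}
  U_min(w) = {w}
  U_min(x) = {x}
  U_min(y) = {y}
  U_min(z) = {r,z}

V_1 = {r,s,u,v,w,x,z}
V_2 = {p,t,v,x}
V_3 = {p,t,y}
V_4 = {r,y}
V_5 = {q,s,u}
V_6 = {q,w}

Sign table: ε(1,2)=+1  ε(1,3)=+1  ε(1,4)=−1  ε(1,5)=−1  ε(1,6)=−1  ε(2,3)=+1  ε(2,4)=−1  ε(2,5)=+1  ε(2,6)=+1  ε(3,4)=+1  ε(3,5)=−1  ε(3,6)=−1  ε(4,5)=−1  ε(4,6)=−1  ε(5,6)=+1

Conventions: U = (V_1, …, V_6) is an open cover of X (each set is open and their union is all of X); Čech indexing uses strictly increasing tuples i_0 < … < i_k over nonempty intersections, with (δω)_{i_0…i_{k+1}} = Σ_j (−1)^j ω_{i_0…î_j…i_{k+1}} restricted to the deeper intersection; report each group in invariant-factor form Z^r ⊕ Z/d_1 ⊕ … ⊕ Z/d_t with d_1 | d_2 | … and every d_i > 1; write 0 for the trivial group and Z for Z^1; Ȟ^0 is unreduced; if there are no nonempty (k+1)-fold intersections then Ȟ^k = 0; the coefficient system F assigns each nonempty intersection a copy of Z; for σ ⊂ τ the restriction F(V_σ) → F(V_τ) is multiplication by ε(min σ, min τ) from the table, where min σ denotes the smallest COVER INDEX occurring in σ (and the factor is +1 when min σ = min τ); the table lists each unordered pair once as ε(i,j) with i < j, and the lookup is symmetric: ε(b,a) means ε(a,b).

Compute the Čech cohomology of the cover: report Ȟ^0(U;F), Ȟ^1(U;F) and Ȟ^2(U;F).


Ȟ^0(U;F) ≅ 0,  Ȟ^1(U;F) ≅ Z ⊕ Z/2,  Ȟ^2(U;F) ≅ 0

nerve of the cover:
  V12={v,x} V14={r} V15={s,u} V16={w} V23={p,t} V34={y} V56={q}
C dims 6,7; δ0: rk 6, SNF 1^5·2
Ȟ^0 = (6 − 6) − 0 = 0, so Ȟ^0 ≅ 0
Ȟ^1 = (7 − 0) − 6 = 1 plus torsion [2], so Ȟ^1 ≅ Z ⊕ Z/2
Ȟ^2 = (0 − 0) − 0 = 0, so Ȟ^2 ≅ 0


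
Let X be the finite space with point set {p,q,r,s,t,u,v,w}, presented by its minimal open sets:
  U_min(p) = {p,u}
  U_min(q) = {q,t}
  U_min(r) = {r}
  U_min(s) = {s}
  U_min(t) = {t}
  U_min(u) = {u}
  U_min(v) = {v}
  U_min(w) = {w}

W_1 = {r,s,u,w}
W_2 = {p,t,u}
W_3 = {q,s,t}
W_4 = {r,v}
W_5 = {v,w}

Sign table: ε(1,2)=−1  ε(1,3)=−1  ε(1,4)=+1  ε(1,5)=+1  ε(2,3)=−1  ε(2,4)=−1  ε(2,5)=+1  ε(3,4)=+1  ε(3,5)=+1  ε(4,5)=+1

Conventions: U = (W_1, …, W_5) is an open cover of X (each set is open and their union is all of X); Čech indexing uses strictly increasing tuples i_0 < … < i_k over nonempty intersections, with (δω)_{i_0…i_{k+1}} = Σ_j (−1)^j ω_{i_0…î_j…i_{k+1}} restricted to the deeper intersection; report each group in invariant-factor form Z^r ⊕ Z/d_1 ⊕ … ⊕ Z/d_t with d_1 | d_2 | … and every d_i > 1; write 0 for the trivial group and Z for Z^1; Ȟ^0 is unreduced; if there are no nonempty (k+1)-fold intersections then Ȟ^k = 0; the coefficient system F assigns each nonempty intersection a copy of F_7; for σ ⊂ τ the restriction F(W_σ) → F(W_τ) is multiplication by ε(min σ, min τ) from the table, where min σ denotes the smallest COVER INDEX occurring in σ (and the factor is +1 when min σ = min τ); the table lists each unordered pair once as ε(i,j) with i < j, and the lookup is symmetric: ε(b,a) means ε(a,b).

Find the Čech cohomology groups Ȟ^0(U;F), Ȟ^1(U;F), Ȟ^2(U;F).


nerve simplices:
  W12={u} W13={s} W14={r} W15={w} W23={t} W45={v}
C dims 5,6; δ0: rk_F7 5
degree 0: 5−5−0 = 0 → Ȟ^0 ≅ 0
degree 1: 6−0−5 = 1 → Ȟ^1 ≅ Z/7
degree 2: 0−0−0 = 0 → Ȟ^2 ≅ 0

Ȟ^0 ≅ 0, Ȟ^1 ≅ Z/7, Ȟ^2 ≅ 0


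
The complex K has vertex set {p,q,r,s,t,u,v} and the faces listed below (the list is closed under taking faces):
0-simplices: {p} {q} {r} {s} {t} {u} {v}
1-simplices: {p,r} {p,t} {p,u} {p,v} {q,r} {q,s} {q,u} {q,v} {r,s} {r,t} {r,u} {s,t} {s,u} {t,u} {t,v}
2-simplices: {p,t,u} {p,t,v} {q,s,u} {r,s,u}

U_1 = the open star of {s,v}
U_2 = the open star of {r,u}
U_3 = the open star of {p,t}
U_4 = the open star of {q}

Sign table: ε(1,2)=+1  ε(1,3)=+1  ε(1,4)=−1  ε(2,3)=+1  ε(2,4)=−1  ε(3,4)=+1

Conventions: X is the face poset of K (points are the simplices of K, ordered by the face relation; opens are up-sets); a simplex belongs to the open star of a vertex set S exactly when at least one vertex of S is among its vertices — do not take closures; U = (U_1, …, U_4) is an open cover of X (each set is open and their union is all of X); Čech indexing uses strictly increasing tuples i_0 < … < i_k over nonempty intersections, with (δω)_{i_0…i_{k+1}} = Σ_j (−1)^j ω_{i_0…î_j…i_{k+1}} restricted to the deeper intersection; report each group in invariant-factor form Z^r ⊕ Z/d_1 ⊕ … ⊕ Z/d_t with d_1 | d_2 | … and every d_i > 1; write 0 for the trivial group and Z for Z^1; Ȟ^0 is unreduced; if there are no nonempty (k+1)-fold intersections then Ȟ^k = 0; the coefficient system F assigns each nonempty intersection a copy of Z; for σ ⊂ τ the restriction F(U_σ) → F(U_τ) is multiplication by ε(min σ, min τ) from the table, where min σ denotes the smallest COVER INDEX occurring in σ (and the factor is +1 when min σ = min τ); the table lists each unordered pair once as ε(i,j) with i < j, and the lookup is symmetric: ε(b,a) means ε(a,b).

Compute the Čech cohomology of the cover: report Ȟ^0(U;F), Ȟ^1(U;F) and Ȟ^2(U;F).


Ȟ^0(U;F) ≅ Z, Ȟ^1(U;F) ≅ Z and Ȟ^2(U;F) ≅ 0

nonempty intersections:
  U1={{s},{v},{p,v},{q,s},{q,v},{r,s},{s,t},{s,u},{t,v},{p,t,v},{q,s,u},{r,s,u}} U2={{r},{u},{p,r},{p,u},{q,r},{q,u},{r,s},{r,t},{r,u},{s,u},{t,u},{p,t,u},{q,s,u},{r,s,u}} U3={{p},{t},{p,r},{p,t},{p,u},{p,v},{r,t},{s,t},{t,u},{t,v},{p,t,u},{p,t,v}} U4={{q},{q,r},{q,s},{q,u},{q,v},{q,s,u}}
  U12={{r,s},{s,u},{q,s,u},{r,s,u}} U13={{p,v},{s,t},{t,v},{p,t,v}} U14={{q,s},{q,v},{q,s,u}} U23={{p,r},{p,u},{r,t},{t,u},{p,t,u}} U24={{q,r},{q,u},{q,s,u}}
  U124={{q,s,u}}
C dims 4,5,1; δ0: rk 3, SNF 1^3; δ1: rk 1, SNF 1^1
Ȟ^0: (4−3)−0=1 ⇒ Z
Ȟ^1: (5−1)−3=1 ⇒ Z
Ȟ^2: (1−0)−1=0 ⇒ 0


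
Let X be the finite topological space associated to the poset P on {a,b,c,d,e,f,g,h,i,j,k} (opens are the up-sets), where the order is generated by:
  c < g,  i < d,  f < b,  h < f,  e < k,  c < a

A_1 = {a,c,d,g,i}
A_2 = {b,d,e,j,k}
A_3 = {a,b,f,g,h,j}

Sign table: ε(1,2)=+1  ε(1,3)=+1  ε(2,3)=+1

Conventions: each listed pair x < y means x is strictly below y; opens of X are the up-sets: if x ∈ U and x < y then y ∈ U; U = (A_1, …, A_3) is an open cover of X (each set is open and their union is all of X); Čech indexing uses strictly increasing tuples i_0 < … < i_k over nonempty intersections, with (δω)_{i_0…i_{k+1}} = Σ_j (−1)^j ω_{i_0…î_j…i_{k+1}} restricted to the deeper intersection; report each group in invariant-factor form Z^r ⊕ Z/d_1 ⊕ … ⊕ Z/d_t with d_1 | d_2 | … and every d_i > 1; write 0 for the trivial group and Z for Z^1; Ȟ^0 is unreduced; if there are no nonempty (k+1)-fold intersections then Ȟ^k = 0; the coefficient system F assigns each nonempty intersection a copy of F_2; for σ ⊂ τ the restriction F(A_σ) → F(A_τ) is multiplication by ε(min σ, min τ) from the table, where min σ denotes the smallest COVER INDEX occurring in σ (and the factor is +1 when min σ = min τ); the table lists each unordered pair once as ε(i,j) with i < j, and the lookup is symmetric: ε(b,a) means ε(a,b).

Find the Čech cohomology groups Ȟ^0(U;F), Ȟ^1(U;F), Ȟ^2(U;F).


Ȟ^0 ≅ Z/2; Ȟ^1 ≅ Z/2; Ȟ^2 ≅ 0

nerve simplices:
  A12={d} A13={a,g} A23={b,j}
C dims 3,3; δ0: rk_F2 2
degree 0: 3−2−0 = 1 → Ȟ^0 ≅ Z/2
degree 1: 3−0−2 = 1 → Ȟ^1 ≅ Z/2
degree 2: 0−0−0 = 0 → Ȟ^2 ≅ 0


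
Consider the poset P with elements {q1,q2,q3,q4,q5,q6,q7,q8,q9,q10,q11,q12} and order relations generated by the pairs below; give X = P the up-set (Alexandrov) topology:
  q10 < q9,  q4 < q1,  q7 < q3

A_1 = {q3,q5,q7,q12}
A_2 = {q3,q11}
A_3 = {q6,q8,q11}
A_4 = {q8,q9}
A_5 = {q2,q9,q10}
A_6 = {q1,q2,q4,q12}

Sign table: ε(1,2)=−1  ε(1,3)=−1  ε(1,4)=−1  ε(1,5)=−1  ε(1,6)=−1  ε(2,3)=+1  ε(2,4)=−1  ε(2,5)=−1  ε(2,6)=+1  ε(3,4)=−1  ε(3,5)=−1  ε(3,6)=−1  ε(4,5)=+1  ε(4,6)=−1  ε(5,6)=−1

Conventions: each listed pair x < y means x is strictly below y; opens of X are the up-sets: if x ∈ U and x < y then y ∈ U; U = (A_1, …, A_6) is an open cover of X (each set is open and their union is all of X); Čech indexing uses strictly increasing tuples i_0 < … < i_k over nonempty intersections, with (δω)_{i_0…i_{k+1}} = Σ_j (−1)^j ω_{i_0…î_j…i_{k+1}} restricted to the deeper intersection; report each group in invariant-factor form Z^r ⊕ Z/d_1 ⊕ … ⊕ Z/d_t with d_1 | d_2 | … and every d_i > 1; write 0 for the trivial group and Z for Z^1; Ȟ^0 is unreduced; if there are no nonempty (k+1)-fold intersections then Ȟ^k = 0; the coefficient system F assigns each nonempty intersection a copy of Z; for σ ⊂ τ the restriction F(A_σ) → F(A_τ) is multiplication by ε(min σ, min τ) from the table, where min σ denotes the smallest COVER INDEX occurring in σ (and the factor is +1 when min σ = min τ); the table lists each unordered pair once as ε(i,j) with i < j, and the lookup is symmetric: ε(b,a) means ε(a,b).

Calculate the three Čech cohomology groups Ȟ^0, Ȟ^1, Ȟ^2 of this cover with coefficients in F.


Ȟ^0(U;F) ≅ Z, Ȟ^1(U;F) ≅ Z, Ȟ^2(U;F) ≅ 0

nonempty overlaps:
  A12={q3} A16={q12} A23={q11} A34={q8} A45={q9} A56={q2}
C dims 6,6; δ0: rk 5, SNF 1^5
degree 0: 6−5−0 = 1 → Ȟ^0 ≅ Z
degree 1: 6−0−5 = 1 → Ȟ^1 ≅ Z
degree 2: 0−0−0 = 0 → Ȟ^2 ≅ 0


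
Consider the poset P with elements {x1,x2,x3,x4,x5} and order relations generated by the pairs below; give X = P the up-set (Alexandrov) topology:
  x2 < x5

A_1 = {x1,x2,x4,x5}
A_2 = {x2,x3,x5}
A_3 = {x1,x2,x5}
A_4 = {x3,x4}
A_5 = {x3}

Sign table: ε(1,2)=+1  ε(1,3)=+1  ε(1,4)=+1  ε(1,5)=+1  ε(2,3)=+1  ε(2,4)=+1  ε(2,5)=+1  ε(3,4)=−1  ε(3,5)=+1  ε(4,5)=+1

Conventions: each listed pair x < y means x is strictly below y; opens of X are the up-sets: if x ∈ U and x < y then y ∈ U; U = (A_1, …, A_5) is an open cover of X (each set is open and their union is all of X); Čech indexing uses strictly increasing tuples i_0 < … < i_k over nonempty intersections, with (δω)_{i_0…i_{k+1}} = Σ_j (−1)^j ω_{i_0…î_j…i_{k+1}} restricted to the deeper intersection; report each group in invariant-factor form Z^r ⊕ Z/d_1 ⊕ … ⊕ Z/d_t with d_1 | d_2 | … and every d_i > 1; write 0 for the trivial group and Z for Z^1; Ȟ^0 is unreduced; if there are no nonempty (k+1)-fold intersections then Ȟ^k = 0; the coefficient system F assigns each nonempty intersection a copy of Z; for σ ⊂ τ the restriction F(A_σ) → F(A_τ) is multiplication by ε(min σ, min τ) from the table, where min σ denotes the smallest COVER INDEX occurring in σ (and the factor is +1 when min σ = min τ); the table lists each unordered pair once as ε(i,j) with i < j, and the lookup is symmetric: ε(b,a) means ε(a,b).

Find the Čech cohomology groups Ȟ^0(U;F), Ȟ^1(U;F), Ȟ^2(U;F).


Ȟ^0(U;F) ≅ Z; Ȟ^1(U;F) ≅ Z; Ȟ^2(U;F) ≅ 0

intersection data:
  A12={x2,x5} A13={x1,x2,x5} A14={x4} A23={x2,x5} A24={x3} A25={x3} A45={x3}
  A123={x2,x5} A245={x3}
C dims 5,7,2; δ0: rk 4, SNF 1^4; δ1: rk 2, SNF 1^2
Ȟ^0 = (5 − 4) − 0 = 1, so Ȟ^0 ≅ Z
Ȟ^1 = (7 − 2) − 4 = 1, so Ȟ^1 ≅ Z
Ȟ^2 = (2 − 0) − 2 = 0, so Ȟ^2 ≅ 0


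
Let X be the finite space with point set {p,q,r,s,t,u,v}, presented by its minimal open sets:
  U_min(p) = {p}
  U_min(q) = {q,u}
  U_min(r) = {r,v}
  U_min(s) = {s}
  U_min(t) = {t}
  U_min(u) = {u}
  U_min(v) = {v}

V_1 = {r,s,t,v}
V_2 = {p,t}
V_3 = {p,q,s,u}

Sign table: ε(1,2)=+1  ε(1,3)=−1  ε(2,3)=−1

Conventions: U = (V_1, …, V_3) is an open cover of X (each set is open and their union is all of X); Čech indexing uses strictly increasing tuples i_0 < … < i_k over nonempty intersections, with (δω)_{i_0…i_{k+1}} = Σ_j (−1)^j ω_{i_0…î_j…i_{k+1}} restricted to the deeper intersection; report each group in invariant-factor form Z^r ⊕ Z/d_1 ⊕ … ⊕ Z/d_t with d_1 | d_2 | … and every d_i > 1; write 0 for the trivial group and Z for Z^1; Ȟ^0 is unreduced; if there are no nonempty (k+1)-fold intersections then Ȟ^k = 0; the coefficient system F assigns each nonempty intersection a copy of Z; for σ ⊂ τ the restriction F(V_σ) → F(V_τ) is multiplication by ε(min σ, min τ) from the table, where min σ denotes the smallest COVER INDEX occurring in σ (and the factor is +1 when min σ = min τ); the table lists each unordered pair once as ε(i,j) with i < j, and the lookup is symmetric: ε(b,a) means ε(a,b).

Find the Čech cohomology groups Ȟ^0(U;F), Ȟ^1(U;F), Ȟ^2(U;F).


nonempty overlaps:
  V12={t} V13={s} V23={p}
C dims 3,3; δ0: rk 2, SNF 1^2
degree 0: 3−2−0 = 1 → Ȟ^0 ≅ Z
degree 1: 3−0−2 = 1 → Ȟ^1 ≅ Z
degree 2: 0−0−0 = 0 → Ȟ^2 ≅ 0

Ȟ^0 = Z, Ȟ^1 = Z and Ȟ^2 = 0


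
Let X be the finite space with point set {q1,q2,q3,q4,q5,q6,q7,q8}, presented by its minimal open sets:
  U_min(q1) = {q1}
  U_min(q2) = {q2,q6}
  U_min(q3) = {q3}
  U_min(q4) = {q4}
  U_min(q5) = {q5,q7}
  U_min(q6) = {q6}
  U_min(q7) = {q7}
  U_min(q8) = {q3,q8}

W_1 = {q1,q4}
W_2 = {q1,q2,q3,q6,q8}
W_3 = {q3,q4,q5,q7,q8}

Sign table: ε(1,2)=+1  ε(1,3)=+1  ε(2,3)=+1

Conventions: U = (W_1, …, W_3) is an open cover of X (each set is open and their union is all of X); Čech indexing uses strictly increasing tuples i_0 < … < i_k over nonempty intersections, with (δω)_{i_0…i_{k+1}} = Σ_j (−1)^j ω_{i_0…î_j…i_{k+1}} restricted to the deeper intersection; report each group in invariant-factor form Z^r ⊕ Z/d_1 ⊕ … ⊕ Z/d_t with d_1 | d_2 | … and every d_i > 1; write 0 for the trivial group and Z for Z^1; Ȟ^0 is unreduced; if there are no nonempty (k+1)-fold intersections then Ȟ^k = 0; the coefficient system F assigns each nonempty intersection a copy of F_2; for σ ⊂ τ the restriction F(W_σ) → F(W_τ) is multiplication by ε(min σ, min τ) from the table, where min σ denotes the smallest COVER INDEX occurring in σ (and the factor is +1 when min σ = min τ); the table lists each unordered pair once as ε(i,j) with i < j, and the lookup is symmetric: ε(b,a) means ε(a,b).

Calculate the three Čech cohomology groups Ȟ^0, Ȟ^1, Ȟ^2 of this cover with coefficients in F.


nerve of the cover:
  W12={q1} W13={q4} W23={q3,q8}
C dims 3,3; δ0: rk_F2 2
Ȟ^0 = (3 − 2) − 0 = 1, so Ȟ^0 ≅ Z/2
Ȟ^1 = (3 − 0) − 2 = 1, so Ȟ^1 ≅ Z/2
Ȟ^2 = (0 − 0) − 0 = 0, so Ȟ^2 ≅ 0

Ȟ^0(U;F) ≅ Z/2,  Ȟ^1(U;F) ≅ Z/2,  Ȟ^2(U;F) ≅ 0


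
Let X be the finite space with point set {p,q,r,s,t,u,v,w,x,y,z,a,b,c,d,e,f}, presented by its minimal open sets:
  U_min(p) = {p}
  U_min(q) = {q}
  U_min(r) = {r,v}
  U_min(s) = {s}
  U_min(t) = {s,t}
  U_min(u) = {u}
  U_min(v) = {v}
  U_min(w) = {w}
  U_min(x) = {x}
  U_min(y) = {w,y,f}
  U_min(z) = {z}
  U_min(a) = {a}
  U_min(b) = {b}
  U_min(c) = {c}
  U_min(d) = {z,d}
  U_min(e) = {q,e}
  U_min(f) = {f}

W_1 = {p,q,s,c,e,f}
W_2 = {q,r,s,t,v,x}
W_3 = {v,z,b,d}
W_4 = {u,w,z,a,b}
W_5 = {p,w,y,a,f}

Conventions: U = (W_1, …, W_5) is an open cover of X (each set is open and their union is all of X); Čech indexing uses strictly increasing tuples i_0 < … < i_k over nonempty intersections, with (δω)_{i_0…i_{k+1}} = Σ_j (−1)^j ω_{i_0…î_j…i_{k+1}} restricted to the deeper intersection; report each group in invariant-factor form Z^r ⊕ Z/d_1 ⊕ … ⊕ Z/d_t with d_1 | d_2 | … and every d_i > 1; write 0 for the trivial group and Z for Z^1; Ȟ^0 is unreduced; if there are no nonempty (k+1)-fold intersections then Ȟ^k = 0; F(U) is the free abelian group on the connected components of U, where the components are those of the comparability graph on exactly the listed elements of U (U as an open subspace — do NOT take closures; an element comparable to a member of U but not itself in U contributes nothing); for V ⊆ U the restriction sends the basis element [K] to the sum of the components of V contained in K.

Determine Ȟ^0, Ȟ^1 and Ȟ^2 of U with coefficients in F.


Ȟ^0 = Z^11, Ȟ^1 = 0 and Ȟ^2 = 0

nerve simplices:
  W12={q,s} W15={p,f} W23={v} W34={z,b} W45={w,a}
components per intersection:
  W1: {p} {q,e} {s} {c} {f}
  W2: {q} {r,v} {s,t} {x}
  W3: {v} {z,d} {b}
  W4: {u} {w} {z} {a} {b}
  W5: {p} {w,y,f} {a}
  W12: {q} {s}
  W15: {p} {f}
  W23: {v}
  W34: {z} {b}
  W45: {w} {a}
C dims 20,9; δ0: rk 9, SNF 1^9
degree 0: 20−9−0 = 11 → Ȟ^0 ≅ Z^11
degree 1: 9−0−9 = 0 → Ȟ^1 ≅ 0
degree 2: 0−0−0 = 0 → Ȟ^2 ≅ 0


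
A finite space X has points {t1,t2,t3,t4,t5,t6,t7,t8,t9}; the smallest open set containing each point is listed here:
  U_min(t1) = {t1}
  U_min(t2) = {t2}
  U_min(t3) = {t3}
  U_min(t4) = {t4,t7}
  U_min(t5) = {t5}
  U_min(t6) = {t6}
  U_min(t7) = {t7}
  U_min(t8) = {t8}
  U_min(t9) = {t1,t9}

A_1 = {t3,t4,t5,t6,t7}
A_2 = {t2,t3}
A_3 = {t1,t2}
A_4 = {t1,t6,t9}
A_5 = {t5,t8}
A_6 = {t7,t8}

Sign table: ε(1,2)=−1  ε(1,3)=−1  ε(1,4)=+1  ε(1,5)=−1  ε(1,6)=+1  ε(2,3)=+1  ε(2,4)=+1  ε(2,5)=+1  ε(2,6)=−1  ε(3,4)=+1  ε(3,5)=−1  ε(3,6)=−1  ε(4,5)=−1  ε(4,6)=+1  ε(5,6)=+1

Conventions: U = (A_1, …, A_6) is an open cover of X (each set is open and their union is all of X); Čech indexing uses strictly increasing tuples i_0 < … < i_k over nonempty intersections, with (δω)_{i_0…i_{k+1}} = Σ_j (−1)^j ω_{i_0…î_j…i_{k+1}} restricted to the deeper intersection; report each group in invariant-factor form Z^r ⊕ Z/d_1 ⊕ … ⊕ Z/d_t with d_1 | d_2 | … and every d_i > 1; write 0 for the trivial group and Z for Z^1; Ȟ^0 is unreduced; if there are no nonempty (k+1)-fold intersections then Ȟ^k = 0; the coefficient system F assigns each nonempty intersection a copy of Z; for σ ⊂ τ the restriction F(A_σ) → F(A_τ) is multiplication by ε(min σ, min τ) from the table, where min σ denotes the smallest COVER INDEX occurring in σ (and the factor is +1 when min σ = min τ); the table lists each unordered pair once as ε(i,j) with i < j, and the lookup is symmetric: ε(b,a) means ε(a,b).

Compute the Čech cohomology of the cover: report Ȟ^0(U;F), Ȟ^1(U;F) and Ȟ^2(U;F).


nonempty overlaps:
  A12={t3} A14={t6} A15={t5} A16={t7} A23={t2} A34={t1} A56={t8}
C dims 6,7; δ0: rk 6, SNF 1^5·2
degree 0: 6−6−0 = 0 → Ȟ^0 ≅ 0
degree 1: 7−0−6 = 1 plus torsion [2] → Ȟ^1 ≅ Z ⊕ Z/2
degree 2: 0−0−0 = 0 → Ȟ^2 ≅ 0

Ȟ^0 ≅ 0; Ȟ^1 ≅ Z ⊕ Z/2; Ȟ^2 ≅ 0
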